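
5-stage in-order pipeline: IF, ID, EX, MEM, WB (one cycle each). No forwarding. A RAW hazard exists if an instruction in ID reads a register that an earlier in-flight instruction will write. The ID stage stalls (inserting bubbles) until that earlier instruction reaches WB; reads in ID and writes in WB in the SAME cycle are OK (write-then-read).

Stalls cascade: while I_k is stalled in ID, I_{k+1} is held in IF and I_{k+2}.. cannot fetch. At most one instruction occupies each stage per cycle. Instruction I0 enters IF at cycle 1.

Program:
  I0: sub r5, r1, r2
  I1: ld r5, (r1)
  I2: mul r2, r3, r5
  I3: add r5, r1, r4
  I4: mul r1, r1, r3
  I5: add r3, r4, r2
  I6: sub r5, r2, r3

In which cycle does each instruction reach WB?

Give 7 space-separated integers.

Answer: 5 6 9 10 11 12 15

Derivation:
I0 sub r5 <- r1,r2: IF@1 ID@2 stall=0 (-) EX@3 MEM@4 WB@5
I1 ld r5 <- r1: IF@2 ID@3 stall=0 (-) EX@4 MEM@5 WB@6
I2 mul r2 <- r3,r5: IF@3 ID@4 stall=2 (RAW on I1.r5 (WB@6)) EX@7 MEM@8 WB@9
I3 add r5 <- r1,r4: IF@4 ID@7 stall=0 (-) EX@8 MEM@9 WB@10
I4 mul r1 <- r1,r3: IF@7 ID@8 stall=0 (-) EX@9 MEM@10 WB@11
I5 add r3 <- r4,r2: IF@8 ID@9 stall=0 (-) EX@10 MEM@11 WB@12
I6 sub r5 <- r2,r3: IF@9 ID@10 stall=2 (RAW on I5.r3 (WB@12)) EX@13 MEM@14 WB@15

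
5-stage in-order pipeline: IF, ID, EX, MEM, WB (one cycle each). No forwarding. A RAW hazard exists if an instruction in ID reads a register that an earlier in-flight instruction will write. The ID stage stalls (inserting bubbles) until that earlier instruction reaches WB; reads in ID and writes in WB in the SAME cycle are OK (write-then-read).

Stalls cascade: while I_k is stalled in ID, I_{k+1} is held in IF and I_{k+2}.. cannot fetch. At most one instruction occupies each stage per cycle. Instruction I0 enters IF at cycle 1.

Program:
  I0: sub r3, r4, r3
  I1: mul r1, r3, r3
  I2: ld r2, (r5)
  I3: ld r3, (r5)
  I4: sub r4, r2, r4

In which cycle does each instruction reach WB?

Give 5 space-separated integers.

Answer: 5 8 9 10 12

Derivation:
I0 sub r3 <- r4,r3: IF@1 ID@2 stall=0 (-) EX@3 MEM@4 WB@5
I1 mul r1 <- r3,r3: IF@2 ID@3 stall=2 (RAW on I0.r3 (WB@5)) EX@6 MEM@7 WB@8
I2 ld r2 <- r5: IF@3 ID@6 stall=0 (-) EX@7 MEM@8 WB@9
I3 ld r3 <- r5: IF@6 ID@7 stall=0 (-) EX@8 MEM@9 WB@10
I4 sub r4 <- r2,r4: IF@7 ID@8 stall=1 (RAW on I2.r2 (WB@9)) EX@10 MEM@11 WB@12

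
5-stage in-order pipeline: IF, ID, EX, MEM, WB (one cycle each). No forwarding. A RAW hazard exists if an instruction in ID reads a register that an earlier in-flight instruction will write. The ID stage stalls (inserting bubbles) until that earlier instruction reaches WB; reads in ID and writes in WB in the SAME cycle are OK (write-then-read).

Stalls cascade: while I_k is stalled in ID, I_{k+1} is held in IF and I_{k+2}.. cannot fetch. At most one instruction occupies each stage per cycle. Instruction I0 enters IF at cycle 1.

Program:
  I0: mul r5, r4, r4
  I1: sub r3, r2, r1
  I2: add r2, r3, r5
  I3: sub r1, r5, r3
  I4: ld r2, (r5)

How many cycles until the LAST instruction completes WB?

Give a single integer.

Answer: 11

Derivation:
I0 mul r5 <- r4,r4: IF@1 ID@2 stall=0 (-) EX@3 MEM@4 WB@5
I1 sub r3 <- r2,r1: IF@2 ID@3 stall=0 (-) EX@4 MEM@5 WB@6
I2 add r2 <- r3,r5: IF@3 ID@4 stall=2 (RAW on I1.r3 (WB@6)) EX@7 MEM@8 WB@9
I3 sub r1 <- r5,r3: IF@4 ID@7 stall=0 (-) EX@8 MEM@9 WB@10
I4 ld r2 <- r5: IF@7 ID@8 stall=0 (-) EX@9 MEM@10 WB@11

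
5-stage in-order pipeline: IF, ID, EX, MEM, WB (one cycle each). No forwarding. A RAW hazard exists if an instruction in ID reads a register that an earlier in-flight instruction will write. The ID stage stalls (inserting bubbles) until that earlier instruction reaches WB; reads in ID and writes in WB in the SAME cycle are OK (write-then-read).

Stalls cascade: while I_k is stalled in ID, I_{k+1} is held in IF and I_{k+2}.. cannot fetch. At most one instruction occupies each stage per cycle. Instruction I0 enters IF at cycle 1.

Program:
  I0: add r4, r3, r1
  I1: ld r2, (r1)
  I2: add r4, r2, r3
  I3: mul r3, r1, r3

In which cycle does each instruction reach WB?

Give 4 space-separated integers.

Answer: 5 6 9 10

Derivation:
I0 add r4 <- r3,r1: IF@1 ID@2 stall=0 (-) EX@3 MEM@4 WB@5
I1 ld r2 <- r1: IF@2 ID@3 stall=0 (-) EX@4 MEM@5 WB@6
I2 add r4 <- r2,r3: IF@3 ID@4 stall=2 (RAW on I1.r2 (WB@6)) EX@7 MEM@8 WB@9
I3 mul r3 <- r1,r3: IF@4 ID@7 stall=0 (-) EX@8 MEM@9 WB@10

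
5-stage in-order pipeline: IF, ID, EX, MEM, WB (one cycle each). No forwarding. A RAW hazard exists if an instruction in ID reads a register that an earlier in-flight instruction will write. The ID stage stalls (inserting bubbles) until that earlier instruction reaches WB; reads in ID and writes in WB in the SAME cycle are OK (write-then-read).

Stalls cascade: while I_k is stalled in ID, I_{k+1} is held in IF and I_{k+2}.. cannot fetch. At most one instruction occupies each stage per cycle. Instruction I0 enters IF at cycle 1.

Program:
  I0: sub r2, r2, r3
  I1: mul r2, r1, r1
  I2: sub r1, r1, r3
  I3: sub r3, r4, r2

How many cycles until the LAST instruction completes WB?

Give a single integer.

I0 sub r2 <- r2,r3: IF@1 ID@2 stall=0 (-) EX@3 MEM@4 WB@5
I1 mul r2 <- r1,r1: IF@2 ID@3 stall=0 (-) EX@4 MEM@5 WB@6
I2 sub r1 <- r1,r3: IF@3 ID@4 stall=0 (-) EX@5 MEM@6 WB@7
I3 sub r3 <- r4,r2: IF@4 ID@5 stall=1 (RAW on I1.r2 (WB@6)) EX@7 MEM@8 WB@9

Answer: 9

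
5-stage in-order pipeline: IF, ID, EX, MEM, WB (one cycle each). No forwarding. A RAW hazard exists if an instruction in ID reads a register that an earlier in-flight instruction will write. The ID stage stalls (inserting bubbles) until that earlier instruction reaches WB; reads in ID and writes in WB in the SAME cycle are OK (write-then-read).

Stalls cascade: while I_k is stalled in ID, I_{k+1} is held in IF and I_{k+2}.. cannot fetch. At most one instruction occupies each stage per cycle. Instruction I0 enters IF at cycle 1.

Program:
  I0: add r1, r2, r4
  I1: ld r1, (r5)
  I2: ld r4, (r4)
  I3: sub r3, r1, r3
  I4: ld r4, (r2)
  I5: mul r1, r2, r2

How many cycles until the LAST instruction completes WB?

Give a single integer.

Answer: 11

Derivation:
I0 add r1 <- r2,r4: IF@1 ID@2 stall=0 (-) EX@3 MEM@4 WB@5
I1 ld r1 <- r5: IF@2 ID@3 stall=0 (-) EX@4 MEM@5 WB@6
I2 ld r4 <- r4: IF@3 ID@4 stall=0 (-) EX@5 MEM@6 WB@7
I3 sub r3 <- r1,r3: IF@4 ID@5 stall=1 (RAW on I1.r1 (WB@6)) EX@7 MEM@8 WB@9
I4 ld r4 <- r2: IF@5 ID@7 stall=0 (-) EX@8 MEM@9 WB@10
I5 mul r1 <- r2,r2: IF@7 ID@8 stall=0 (-) EX@9 MEM@10 WB@11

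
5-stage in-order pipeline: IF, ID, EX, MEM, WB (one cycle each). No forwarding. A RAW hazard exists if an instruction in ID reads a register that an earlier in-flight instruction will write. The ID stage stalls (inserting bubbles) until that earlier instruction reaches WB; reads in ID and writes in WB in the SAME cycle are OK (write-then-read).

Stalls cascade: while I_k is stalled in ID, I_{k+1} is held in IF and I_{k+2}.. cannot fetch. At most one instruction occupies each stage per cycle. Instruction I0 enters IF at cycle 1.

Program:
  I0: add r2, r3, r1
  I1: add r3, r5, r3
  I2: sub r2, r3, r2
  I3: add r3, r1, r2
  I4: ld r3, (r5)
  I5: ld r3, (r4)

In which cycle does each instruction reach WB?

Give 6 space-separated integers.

I0 add r2 <- r3,r1: IF@1 ID@2 stall=0 (-) EX@3 MEM@4 WB@5
I1 add r3 <- r5,r3: IF@2 ID@3 stall=0 (-) EX@4 MEM@5 WB@6
I2 sub r2 <- r3,r2: IF@3 ID@4 stall=2 (RAW on I1.r3 (WB@6)) EX@7 MEM@8 WB@9
I3 add r3 <- r1,r2: IF@4 ID@7 stall=2 (RAW on I2.r2 (WB@9)) EX@10 MEM@11 WB@12
I4 ld r3 <- r5: IF@7 ID@10 stall=0 (-) EX@11 MEM@12 WB@13
I5 ld r3 <- r4: IF@10 ID@11 stall=0 (-) EX@12 MEM@13 WB@14

Answer: 5 6 9 12 13 14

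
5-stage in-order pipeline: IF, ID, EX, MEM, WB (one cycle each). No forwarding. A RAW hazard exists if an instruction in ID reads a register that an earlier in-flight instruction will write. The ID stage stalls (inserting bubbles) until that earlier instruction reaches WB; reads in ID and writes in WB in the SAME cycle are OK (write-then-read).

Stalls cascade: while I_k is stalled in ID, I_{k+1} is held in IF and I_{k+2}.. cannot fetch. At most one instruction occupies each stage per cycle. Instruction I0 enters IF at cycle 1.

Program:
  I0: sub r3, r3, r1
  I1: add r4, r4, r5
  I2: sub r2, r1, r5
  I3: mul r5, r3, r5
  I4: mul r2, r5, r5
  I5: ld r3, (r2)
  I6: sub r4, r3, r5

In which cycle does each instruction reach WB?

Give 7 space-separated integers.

I0 sub r3 <- r3,r1: IF@1 ID@2 stall=0 (-) EX@3 MEM@4 WB@5
I1 add r4 <- r4,r5: IF@2 ID@3 stall=0 (-) EX@4 MEM@5 WB@6
I2 sub r2 <- r1,r5: IF@3 ID@4 stall=0 (-) EX@5 MEM@6 WB@7
I3 mul r5 <- r3,r5: IF@4 ID@5 stall=0 (-) EX@6 MEM@7 WB@8
I4 mul r2 <- r5,r5: IF@5 ID@6 stall=2 (RAW on I3.r5 (WB@8)) EX@9 MEM@10 WB@11
I5 ld r3 <- r2: IF@6 ID@9 stall=2 (RAW on I4.r2 (WB@11)) EX@12 MEM@13 WB@14
I6 sub r4 <- r3,r5: IF@9 ID@12 stall=2 (RAW on I5.r3 (WB@14)) EX@15 MEM@16 WB@17

Answer: 5 6 7 8 11 14 17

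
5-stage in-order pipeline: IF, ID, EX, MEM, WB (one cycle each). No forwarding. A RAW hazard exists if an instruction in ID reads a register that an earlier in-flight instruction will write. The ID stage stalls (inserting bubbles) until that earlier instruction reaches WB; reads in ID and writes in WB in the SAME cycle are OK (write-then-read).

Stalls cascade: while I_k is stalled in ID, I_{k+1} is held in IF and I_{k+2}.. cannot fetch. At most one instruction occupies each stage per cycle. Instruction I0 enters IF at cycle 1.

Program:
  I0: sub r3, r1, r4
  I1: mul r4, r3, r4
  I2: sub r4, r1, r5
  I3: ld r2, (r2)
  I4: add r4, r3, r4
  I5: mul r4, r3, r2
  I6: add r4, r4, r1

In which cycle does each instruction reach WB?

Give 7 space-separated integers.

Answer: 5 8 9 10 12 13 16

Derivation:
I0 sub r3 <- r1,r4: IF@1 ID@2 stall=0 (-) EX@3 MEM@4 WB@5
I1 mul r4 <- r3,r4: IF@2 ID@3 stall=2 (RAW on I0.r3 (WB@5)) EX@6 MEM@7 WB@8
I2 sub r4 <- r1,r5: IF@3 ID@6 stall=0 (-) EX@7 MEM@8 WB@9
I3 ld r2 <- r2: IF@6 ID@7 stall=0 (-) EX@8 MEM@9 WB@10
I4 add r4 <- r3,r4: IF@7 ID@8 stall=1 (RAW on I2.r4 (WB@9)) EX@10 MEM@11 WB@12
I5 mul r4 <- r3,r2: IF@8 ID@10 stall=0 (-) EX@11 MEM@12 WB@13
I6 add r4 <- r4,r1: IF@10 ID@11 stall=2 (RAW on I5.r4 (WB@13)) EX@14 MEM@15 WB@16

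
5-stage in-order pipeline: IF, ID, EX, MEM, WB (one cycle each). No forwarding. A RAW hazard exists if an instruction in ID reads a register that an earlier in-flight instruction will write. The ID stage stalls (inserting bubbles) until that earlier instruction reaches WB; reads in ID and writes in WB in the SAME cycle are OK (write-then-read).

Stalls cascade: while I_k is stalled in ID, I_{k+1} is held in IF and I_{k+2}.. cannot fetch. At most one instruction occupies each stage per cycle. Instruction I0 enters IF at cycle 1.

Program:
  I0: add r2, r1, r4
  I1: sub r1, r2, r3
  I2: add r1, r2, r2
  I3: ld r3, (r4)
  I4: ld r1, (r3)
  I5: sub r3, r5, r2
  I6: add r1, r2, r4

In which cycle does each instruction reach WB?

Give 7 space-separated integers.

Answer: 5 8 9 10 13 14 15

Derivation:
I0 add r2 <- r1,r4: IF@1 ID@2 stall=0 (-) EX@3 MEM@4 WB@5
I1 sub r1 <- r2,r3: IF@2 ID@3 stall=2 (RAW on I0.r2 (WB@5)) EX@6 MEM@7 WB@8
I2 add r1 <- r2,r2: IF@3 ID@6 stall=0 (-) EX@7 MEM@8 WB@9
I3 ld r3 <- r4: IF@6 ID@7 stall=0 (-) EX@8 MEM@9 WB@10
I4 ld r1 <- r3: IF@7 ID@8 stall=2 (RAW on I3.r3 (WB@10)) EX@11 MEM@12 WB@13
I5 sub r3 <- r5,r2: IF@8 ID@11 stall=0 (-) EX@12 MEM@13 WB@14
I6 add r1 <- r2,r4: IF@11 ID@12 stall=0 (-) EX@13 MEM@14 WB@15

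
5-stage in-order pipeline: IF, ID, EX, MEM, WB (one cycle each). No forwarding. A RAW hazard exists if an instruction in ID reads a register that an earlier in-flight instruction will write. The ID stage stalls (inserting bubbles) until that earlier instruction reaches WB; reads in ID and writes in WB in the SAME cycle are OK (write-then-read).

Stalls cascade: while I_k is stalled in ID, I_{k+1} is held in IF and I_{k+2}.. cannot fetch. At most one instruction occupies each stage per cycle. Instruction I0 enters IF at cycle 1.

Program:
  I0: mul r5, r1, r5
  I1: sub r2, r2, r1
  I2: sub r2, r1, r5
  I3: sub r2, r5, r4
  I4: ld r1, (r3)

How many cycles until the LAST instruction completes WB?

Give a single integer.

I0 mul r5 <- r1,r5: IF@1 ID@2 stall=0 (-) EX@3 MEM@4 WB@5
I1 sub r2 <- r2,r1: IF@2 ID@3 stall=0 (-) EX@4 MEM@5 WB@6
I2 sub r2 <- r1,r5: IF@3 ID@4 stall=1 (RAW on I0.r5 (WB@5)) EX@6 MEM@7 WB@8
I3 sub r2 <- r5,r4: IF@4 ID@6 stall=0 (-) EX@7 MEM@8 WB@9
I4 ld r1 <- r3: IF@6 ID@7 stall=0 (-) EX@8 MEM@9 WB@10

Answer: 10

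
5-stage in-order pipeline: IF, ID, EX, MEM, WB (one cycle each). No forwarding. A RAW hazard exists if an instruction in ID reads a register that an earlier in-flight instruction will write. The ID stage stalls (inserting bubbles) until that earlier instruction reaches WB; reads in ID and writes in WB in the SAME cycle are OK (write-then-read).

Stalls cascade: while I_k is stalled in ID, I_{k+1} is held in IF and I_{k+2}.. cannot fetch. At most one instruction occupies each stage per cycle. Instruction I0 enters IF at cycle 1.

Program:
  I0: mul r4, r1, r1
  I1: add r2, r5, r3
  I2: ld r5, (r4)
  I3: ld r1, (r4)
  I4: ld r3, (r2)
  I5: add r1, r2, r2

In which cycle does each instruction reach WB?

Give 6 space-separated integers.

I0 mul r4 <- r1,r1: IF@1 ID@2 stall=0 (-) EX@3 MEM@4 WB@5
I1 add r2 <- r5,r3: IF@2 ID@3 stall=0 (-) EX@4 MEM@5 WB@6
I2 ld r5 <- r4: IF@3 ID@4 stall=1 (RAW on I0.r4 (WB@5)) EX@6 MEM@7 WB@8
I3 ld r1 <- r4: IF@4 ID@6 stall=0 (-) EX@7 MEM@8 WB@9
I4 ld r3 <- r2: IF@6 ID@7 stall=0 (-) EX@8 MEM@9 WB@10
I5 add r1 <- r2,r2: IF@7 ID@8 stall=0 (-) EX@9 MEM@10 WB@11

Answer: 5 6 8 9 10 11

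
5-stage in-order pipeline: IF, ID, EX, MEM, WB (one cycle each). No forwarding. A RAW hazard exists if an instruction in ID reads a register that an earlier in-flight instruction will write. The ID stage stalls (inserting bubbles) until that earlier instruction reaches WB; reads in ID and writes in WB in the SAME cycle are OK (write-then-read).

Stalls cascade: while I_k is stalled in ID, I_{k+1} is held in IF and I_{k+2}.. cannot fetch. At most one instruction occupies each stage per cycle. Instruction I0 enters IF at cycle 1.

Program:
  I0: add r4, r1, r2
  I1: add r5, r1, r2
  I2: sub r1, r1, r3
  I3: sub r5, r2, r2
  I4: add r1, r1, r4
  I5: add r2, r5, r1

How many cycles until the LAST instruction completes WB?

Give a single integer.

I0 add r4 <- r1,r2: IF@1 ID@2 stall=0 (-) EX@3 MEM@4 WB@5
I1 add r5 <- r1,r2: IF@2 ID@3 stall=0 (-) EX@4 MEM@5 WB@6
I2 sub r1 <- r1,r3: IF@3 ID@4 stall=0 (-) EX@5 MEM@6 WB@7
I3 sub r5 <- r2,r2: IF@4 ID@5 stall=0 (-) EX@6 MEM@7 WB@8
I4 add r1 <- r1,r4: IF@5 ID@6 stall=1 (RAW on I2.r1 (WB@7)) EX@8 MEM@9 WB@10
I5 add r2 <- r5,r1: IF@6 ID@8 stall=2 (RAW on I4.r1 (WB@10)) EX@11 MEM@12 WB@13

Answer: 13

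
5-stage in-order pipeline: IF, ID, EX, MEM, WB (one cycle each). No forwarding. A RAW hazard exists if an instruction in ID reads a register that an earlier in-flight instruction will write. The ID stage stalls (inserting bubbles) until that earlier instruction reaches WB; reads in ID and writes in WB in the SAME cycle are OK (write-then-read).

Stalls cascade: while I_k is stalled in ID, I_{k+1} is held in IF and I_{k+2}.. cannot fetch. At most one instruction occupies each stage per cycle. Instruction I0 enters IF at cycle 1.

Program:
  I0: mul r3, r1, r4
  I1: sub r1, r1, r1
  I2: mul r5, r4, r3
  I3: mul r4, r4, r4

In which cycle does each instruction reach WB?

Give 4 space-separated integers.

I0 mul r3 <- r1,r4: IF@1 ID@2 stall=0 (-) EX@3 MEM@4 WB@5
I1 sub r1 <- r1,r1: IF@2 ID@3 stall=0 (-) EX@4 MEM@5 WB@6
I2 mul r5 <- r4,r3: IF@3 ID@4 stall=1 (RAW on I0.r3 (WB@5)) EX@6 MEM@7 WB@8
I3 mul r4 <- r4,r4: IF@4 ID@6 stall=0 (-) EX@7 MEM@8 WB@9

Answer: 5 6 8 9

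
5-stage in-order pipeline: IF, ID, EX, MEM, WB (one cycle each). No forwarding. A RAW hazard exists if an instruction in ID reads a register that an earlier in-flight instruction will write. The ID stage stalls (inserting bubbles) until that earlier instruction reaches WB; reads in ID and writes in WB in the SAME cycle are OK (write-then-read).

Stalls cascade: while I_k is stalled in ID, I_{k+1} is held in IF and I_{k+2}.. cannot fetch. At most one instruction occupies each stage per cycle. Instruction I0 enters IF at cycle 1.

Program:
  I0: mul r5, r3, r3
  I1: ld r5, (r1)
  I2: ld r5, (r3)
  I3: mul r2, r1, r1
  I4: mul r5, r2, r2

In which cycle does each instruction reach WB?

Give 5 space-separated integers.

I0 mul r5 <- r3,r3: IF@1 ID@2 stall=0 (-) EX@3 MEM@4 WB@5
I1 ld r5 <- r1: IF@2 ID@3 stall=0 (-) EX@4 MEM@5 WB@6
I2 ld r5 <- r3: IF@3 ID@4 stall=0 (-) EX@5 MEM@6 WB@7
I3 mul r2 <- r1,r1: IF@4 ID@5 stall=0 (-) EX@6 MEM@7 WB@8
I4 mul r5 <- r2,r2: IF@5 ID@6 stall=2 (RAW on I3.r2 (WB@8)) EX@9 MEM@10 WB@11

Answer: 5 6 7 8 11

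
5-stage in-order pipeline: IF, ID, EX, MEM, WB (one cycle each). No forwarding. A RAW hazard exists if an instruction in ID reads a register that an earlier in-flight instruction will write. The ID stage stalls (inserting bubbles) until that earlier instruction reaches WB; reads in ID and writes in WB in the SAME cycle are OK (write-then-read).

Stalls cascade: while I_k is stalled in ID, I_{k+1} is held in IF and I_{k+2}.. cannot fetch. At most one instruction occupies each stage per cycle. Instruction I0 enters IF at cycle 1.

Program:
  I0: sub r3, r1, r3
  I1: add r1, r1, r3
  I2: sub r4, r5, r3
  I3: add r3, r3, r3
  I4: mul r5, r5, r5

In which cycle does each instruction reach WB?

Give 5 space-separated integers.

Answer: 5 8 9 10 11

Derivation:
I0 sub r3 <- r1,r3: IF@1 ID@2 stall=0 (-) EX@3 MEM@4 WB@5
I1 add r1 <- r1,r3: IF@2 ID@3 stall=2 (RAW on I0.r3 (WB@5)) EX@6 MEM@7 WB@8
I2 sub r4 <- r5,r3: IF@3 ID@6 stall=0 (-) EX@7 MEM@8 WB@9
I3 add r3 <- r3,r3: IF@6 ID@7 stall=0 (-) EX@8 MEM@9 WB@10
I4 mul r5 <- r5,r5: IF@7 ID@8 stall=0 (-) EX@9 MEM@10 WB@11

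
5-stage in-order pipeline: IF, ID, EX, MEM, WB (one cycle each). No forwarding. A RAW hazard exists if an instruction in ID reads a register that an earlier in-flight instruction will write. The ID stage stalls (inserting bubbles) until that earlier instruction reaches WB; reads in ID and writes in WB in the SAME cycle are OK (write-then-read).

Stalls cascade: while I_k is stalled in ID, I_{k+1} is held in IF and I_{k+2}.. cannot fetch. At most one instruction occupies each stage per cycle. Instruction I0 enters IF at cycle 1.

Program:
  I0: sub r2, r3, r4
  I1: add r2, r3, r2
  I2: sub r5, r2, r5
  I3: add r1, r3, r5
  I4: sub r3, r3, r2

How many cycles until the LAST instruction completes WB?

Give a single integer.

I0 sub r2 <- r3,r4: IF@1 ID@2 stall=0 (-) EX@3 MEM@4 WB@5
I1 add r2 <- r3,r2: IF@2 ID@3 stall=2 (RAW on I0.r2 (WB@5)) EX@6 MEM@7 WB@8
I2 sub r5 <- r2,r5: IF@3 ID@6 stall=2 (RAW on I1.r2 (WB@8)) EX@9 MEM@10 WB@11
I3 add r1 <- r3,r5: IF@6 ID@9 stall=2 (RAW on I2.r5 (WB@11)) EX@12 MEM@13 WB@14
I4 sub r3 <- r3,r2: IF@9 ID@12 stall=0 (-) EX@13 MEM@14 WB@15

Answer: 15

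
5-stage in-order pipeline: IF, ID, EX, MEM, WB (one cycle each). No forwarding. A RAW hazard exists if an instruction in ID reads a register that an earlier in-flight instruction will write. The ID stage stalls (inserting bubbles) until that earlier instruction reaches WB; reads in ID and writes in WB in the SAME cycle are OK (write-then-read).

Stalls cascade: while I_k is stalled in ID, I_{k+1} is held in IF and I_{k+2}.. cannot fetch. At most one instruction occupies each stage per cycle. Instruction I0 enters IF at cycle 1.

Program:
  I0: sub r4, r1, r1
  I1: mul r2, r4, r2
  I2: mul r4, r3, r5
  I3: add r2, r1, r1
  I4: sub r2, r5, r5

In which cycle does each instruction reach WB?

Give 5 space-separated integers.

Answer: 5 8 9 10 11

Derivation:
I0 sub r4 <- r1,r1: IF@1 ID@2 stall=0 (-) EX@3 MEM@4 WB@5
I1 mul r2 <- r4,r2: IF@2 ID@3 stall=2 (RAW on I0.r4 (WB@5)) EX@6 MEM@7 WB@8
I2 mul r4 <- r3,r5: IF@3 ID@6 stall=0 (-) EX@7 MEM@8 WB@9
I3 add r2 <- r1,r1: IF@6 ID@7 stall=0 (-) EX@8 MEM@9 WB@10
I4 sub r2 <- r5,r5: IF@7 ID@8 stall=0 (-) EX@9 MEM@10 WB@11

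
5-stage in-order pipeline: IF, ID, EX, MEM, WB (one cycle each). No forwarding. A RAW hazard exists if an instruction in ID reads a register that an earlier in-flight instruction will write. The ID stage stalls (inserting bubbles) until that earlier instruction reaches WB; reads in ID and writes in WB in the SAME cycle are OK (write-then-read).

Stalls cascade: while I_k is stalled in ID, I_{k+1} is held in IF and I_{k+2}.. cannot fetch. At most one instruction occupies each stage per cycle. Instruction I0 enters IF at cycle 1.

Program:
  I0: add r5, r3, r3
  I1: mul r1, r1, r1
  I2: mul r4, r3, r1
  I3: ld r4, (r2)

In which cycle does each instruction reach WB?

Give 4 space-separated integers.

I0 add r5 <- r3,r3: IF@1 ID@2 stall=0 (-) EX@3 MEM@4 WB@5
I1 mul r1 <- r1,r1: IF@2 ID@3 stall=0 (-) EX@4 MEM@5 WB@6
I2 mul r4 <- r3,r1: IF@3 ID@4 stall=2 (RAW on I1.r1 (WB@6)) EX@7 MEM@8 WB@9
I3 ld r4 <- r2: IF@4 ID@7 stall=0 (-) EX@8 MEM@9 WB@10

Answer: 5 6 9 10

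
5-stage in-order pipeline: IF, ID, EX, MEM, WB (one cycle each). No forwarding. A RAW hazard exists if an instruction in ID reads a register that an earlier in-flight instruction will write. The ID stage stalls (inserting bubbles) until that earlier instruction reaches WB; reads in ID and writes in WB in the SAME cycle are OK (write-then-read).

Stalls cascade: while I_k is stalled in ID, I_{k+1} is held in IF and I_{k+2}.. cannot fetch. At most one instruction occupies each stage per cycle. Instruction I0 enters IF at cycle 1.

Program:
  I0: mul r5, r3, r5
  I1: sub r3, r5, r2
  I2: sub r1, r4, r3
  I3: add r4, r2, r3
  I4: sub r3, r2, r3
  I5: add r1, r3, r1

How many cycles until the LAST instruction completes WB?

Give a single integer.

Answer: 16

Derivation:
I0 mul r5 <- r3,r5: IF@1 ID@2 stall=0 (-) EX@3 MEM@4 WB@5
I1 sub r3 <- r5,r2: IF@2 ID@3 stall=2 (RAW on I0.r5 (WB@5)) EX@6 MEM@7 WB@8
I2 sub r1 <- r4,r3: IF@3 ID@6 stall=2 (RAW on I1.r3 (WB@8)) EX@9 MEM@10 WB@11
I3 add r4 <- r2,r3: IF@6 ID@9 stall=0 (-) EX@10 MEM@11 WB@12
I4 sub r3 <- r2,r3: IF@9 ID@10 stall=0 (-) EX@11 MEM@12 WB@13
I5 add r1 <- r3,r1: IF@10 ID@11 stall=2 (RAW on I4.r3 (WB@13)) EX@14 MEM@15 WB@16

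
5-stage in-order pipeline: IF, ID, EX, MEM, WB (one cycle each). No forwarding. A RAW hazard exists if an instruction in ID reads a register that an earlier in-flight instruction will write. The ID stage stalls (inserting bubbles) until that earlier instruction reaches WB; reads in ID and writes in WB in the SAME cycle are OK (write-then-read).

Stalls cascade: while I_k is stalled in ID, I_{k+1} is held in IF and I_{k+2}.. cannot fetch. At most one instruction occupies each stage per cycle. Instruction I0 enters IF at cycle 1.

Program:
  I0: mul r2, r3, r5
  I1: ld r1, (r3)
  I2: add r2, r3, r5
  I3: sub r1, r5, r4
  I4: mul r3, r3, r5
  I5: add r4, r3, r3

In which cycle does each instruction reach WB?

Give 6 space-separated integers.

Answer: 5 6 7 8 9 12

Derivation:
I0 mul r2 <- r3,r5: IF@1 ID@2 stall=0 (-) EX@3 MEM@4 WB@5
I1 ld r1 <- r3: IF@2 ID@3 stall=0 (-) EX@4 MEM@5 WB@6
I2 add r2 <- r3,r5: IF@3 ID@4 stall=0 (-) EX@5 MEM@6 WB@7
I3 sub r1 <- r5,r4: IF@4 ID@5 stall=0 (-) EX@6 MEM@7 WB@8
I4 mul r3 <- r3,r5: IF@5 ID@6 stall=0 (-) EX@7 MEM@8 WB@9
I5 add r4 <- r3,r3: IF@6 ID@7 stall=2 (RAW on I4.r3 (WB@9)) EX@10 MEM@11 WB@12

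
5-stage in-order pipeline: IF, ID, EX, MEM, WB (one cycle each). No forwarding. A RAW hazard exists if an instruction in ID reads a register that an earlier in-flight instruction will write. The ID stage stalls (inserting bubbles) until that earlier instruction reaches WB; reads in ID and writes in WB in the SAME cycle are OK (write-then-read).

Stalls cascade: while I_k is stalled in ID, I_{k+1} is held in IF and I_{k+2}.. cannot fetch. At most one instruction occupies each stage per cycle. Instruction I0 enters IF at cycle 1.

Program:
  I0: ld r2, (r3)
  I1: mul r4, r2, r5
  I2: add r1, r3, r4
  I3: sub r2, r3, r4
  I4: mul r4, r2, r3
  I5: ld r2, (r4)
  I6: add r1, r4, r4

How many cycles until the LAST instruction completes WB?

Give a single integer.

I0 ld r2 <- r3: IF@1 ID@2 stall=0 (-) EX@3 MEM@4 WB@5
I1 mul r4 <- r2,r5: IF@2 ID@3 stall=2 (RAW on I0.r2 (WB@5)) EX@6 MEM@7 WB@8
I2 add r1 <- r3,r4: IF@3 ID@6 stall=2 (RAW on I1.r4 (WB@8)) EX@9 MEM@10 WB@11
I3 sub r2 <- r3,r4: IF@6 ID@9 stall=0 (-) EX@10 MEM@11 WB@12
I4 mul r4 <- r2,r3: IF@9 ID@10 stall=2 (RAW on I3.r2 (WB@12)) EX@13 MEM@14 WB@15
I5 ld r2 <- r4: IF@10 ID@13 stall=2 (RAW on I4.r4 (WB@15)) EX@16 MEM@17 WB@18
I6 add r1 <- r4,r4: IF@13 ID@16 stall=0 (-) EX@17 MEM@18 WB@19

Answer: 19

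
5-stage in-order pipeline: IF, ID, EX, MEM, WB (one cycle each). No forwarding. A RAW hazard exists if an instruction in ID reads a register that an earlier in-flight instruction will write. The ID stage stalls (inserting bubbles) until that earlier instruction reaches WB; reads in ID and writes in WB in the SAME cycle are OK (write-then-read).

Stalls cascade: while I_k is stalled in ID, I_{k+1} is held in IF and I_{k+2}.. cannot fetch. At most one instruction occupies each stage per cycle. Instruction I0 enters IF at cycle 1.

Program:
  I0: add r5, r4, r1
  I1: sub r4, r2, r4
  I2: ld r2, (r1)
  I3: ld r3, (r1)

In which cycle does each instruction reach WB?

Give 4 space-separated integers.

Answer: 5 6 7 8

Derivation:
I0 add r5 <- r4,r1: IF@1 ID@2 stall=0 (-) EX@3 MEM@4 WB@5
I1 sub r4 <- r2,r4: IF@2 ID@3 stall=0 (-) EX@4 MEM@5 WB@6
I2 ld r2 <- r1: IF@3 ID@4 stall=0 (-) EX@5 MEM@6 WB@7
I3 ld r3 <- r1: IF@4 ID@5 stall=0 (-) EX@6 MEM@7 WB@8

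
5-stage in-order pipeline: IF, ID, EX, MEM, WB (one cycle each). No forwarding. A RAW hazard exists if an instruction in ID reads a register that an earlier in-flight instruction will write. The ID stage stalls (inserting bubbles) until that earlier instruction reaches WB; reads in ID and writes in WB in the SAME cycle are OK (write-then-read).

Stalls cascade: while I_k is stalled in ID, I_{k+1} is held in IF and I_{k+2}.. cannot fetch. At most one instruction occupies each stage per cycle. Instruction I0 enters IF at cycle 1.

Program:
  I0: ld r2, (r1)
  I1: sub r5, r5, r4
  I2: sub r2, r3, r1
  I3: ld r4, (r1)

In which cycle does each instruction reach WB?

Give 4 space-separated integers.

Answer: 5 6 7 8

Derivation:
I0 ld r2 <- r1: IF@1 ID@2 stall=0 (-) EX@3 MEM@4 WB@5
I1 sub r5 <- r5,r4: IF@2 ID@3 stall=0 (-) EX@4 MEM@5 WB@6
I2 sub r2 <- r3,r1: IF@3 ID@4 stall=0 (-) EX@5 MEM@6 WB@7
I3 ld r4 <- r1: IF@4 ID@5 stall=0 (-) EX@6 MEM@7 WB@8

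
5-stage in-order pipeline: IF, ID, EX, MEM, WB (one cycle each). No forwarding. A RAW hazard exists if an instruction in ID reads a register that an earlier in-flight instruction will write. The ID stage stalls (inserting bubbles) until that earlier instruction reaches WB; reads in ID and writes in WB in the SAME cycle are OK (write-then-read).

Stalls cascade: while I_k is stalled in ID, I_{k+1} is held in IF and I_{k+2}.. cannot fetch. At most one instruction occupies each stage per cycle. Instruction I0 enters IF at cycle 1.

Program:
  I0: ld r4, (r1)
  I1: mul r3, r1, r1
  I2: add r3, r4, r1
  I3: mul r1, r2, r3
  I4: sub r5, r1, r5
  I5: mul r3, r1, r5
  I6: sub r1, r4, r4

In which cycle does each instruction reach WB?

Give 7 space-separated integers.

I0 ld r4 <- r1: IF@1 ID@2 stall=0 (-) EX@3 MEM@4 WB@5
I1 mul r3 <- r1,r1: IF@2 ID@3 stall=0 (-) EX@4 MEM@5 WB@6
I2 add r3 <- r4,r1: IF@3 ID@4 stall=1 (RAW on I0.r4 (WB@5)) EX@6 MEM@7 WB@8
I3 mul r1 <- r2,r3: IF@4 ID@6 stall=2 (RAW on I2.r3 (WB@8)) EX@9 MEM@10 WB@11
I4 sub r5 <- r1,r5: IF@6 ID@9 stall=2 (RAW on I3.r1 (WB@11)) EX@12 MEM@13 WB@14
I5 mul r3 <- r1,r5: IF@9 ID@12 stall=2 (RAW on I4.r5 (WB@14)) EX@15 MEM@16 WB@17
I6 sub r1 <- r4,r4: IF@12 ID@15 stall=0 (-) EX@16 MEM@17 WB@18

Answer: 5 6 8 11 14 17 18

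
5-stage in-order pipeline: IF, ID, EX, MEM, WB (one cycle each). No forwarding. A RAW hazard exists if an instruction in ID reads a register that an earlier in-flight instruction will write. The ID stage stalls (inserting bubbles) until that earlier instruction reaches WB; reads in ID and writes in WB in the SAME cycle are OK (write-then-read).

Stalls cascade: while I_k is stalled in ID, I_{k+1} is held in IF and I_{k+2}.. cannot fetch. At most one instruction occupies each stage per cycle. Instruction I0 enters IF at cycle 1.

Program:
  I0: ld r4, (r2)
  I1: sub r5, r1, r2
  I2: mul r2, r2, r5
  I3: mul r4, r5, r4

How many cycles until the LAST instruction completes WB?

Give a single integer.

Answer: 10

Derivation:
I0 ld r4 <- r2: IF@1 ID@2 stall=0 (-) EX@3 MEM@4 WB@5
I1 sub r5 <- r1,r2: IF@2 ID@3 stall=0 (-) EX@4 MEM@5 WB@6
I2 mul r2 <- r2,r5: IF@3 ID@4 stall=2 (RAW on I1.r5 (WB@6)) EX@7 MEM@8 WB@9
I3 mul r4 <- r5,r4: IF@4 ID@7 stall=0 (-) EX@8 MEM@9 WB@10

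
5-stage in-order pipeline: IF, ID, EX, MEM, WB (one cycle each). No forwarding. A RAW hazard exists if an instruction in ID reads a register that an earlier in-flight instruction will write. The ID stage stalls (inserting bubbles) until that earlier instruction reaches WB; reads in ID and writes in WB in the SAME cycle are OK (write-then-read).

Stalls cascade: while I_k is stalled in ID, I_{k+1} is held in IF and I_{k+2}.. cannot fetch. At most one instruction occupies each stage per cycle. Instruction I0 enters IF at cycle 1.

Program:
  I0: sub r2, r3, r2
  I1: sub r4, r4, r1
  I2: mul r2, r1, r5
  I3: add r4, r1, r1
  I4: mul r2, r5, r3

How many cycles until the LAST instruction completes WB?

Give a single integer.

Answer: 9

Derivation:
I0 sub r2 <- r3,r2: IF@1 ID@2 stall=0 (-) EX@3 MEM@4 WB@5
I1 sub r4 <- r4,r1: IF@2 ID@3 stall=0 (-) EX@4 MEM@5 WB@6
I2 mul r2 <- r1,r5: IF@3 ID@4 stall=0 (-) EX@5 MEM@6 WB@7
I3 add r4 <- r1,r1: IF@4 ID@5 stall=0 (-) EX@6 MEM@7 WB@8
I4 mul r2 <- r5,r3: IF@5 ID@6 stall=0 (-) EX@7 MEM@8 WB@9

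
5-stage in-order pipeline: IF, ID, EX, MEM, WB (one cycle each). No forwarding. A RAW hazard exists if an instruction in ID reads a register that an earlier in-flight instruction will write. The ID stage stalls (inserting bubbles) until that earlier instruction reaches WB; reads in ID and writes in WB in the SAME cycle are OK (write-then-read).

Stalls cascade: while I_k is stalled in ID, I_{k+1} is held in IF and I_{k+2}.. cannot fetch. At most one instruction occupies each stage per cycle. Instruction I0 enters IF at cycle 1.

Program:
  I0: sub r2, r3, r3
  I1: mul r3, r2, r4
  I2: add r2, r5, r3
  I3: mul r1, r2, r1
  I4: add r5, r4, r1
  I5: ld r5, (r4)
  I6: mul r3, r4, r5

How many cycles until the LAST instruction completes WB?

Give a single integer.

Answer: 21

Derivation:
I0 sub r2 <- r3,r3: IF@1 ID@2 stall=0 (-) EX@3 MEM@4 WB@5
I1 mul r3 <- r2,r4: IF@2 ID@3 stall=2 (RAW on I0.r2 (WB@5)) EX@6 MEM@7 WB@8
I2 add r2 <- r5,r3: IF@3 ID@6 stall=2 (RAW on I1.r3 (WB@8)) EX@9 MEM@10 WB@11
I3 mul r1 <- r2,r1: IF@6 ID@9 stall=2 (RAW on I2.r2 (WB@11)) EX@12 MEM@13 WB@14
I4 add r5 <- r4,r1: IF@9 ID@12 stall=2 (RAW on I3.r1 (WB@14)) EX@15 MEM@16 WB@17
I5 ld r5 <- r4: IF@12 ID@15 stall=0 (-) EX@16 MEM@17 WB@18
I6 mul r3 <- r4,r5: IF@15 ID@16 stall=2 (RAW on I5.r5 (WB@18)) EX@19 MEM@20 WB@21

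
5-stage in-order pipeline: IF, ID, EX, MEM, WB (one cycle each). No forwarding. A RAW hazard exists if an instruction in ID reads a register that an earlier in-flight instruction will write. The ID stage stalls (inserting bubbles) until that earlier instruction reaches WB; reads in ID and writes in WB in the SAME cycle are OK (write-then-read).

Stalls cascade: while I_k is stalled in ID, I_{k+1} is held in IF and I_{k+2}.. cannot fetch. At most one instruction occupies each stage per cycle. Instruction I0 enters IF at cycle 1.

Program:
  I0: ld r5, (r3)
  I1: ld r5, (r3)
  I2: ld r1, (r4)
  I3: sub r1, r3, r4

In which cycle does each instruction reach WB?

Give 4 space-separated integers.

I0 ld r5 <- r3: IF@1 ID@2 stall=0 (-) EX@3 MEM@4 WB@5
I1 ld r5 <- r3: IF@2 ID@3 stall=0 (-) EX@4 MEM@5 WB@6
I2 ld r1 <- r4: IF@3 ID@4 stall=0 (-) EX@5 MEM@6 WB@7
I3 sub r1 <- r3,r4: IF@4 ID@5 stall=0 (-) EX@6 MEM@7 WB@8

Answer: 5 6 7 8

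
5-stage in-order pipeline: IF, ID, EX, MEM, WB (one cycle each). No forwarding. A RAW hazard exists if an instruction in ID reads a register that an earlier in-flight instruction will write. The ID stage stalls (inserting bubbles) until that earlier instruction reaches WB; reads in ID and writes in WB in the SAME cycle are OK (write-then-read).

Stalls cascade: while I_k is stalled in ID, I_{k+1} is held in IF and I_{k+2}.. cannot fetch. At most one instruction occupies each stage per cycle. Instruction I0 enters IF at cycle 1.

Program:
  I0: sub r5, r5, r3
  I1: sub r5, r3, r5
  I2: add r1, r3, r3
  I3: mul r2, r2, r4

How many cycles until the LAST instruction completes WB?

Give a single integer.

Answer: 10

Derivation:
I0 sub r5 <- r5,r3: IF@1 ID@2 stall=0 (-) EX@3 MEM@4 WB@5
I1 sub r5 <- r3,r5: IF@2 ID@3 stall=2 (RAW on I0.r5 (WB@5)) EX@6 MEM@7 WB@8
I2 add r1 <- r3,r3: IF@3 ID@6 stall=0 (-) EX@7 MEM@8 WB@9
I3 mul r2 <- r2,r4: IF@6 ID@7 stall=0 (-) EX@8 MEM@9 WB@10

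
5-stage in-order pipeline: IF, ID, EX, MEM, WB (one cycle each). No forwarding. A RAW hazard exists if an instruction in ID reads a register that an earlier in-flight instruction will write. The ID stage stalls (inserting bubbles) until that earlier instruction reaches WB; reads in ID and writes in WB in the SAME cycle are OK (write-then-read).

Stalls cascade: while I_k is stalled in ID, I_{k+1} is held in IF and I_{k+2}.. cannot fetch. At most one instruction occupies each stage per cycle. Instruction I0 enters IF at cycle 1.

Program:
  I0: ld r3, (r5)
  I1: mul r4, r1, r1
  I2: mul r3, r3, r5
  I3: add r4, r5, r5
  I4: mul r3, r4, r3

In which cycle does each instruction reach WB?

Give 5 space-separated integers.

Answer: 5 6 8 9 12

Derivation:
I0 ld r3 <- r5: IF@1 ID@2 stall=0 (-) EX@3 MEM@4 WB@5
I1 mul r4 <- r1,r1: IF@2 ID@3 stall=0 (-) EX@4 MEM@5 WB@6
I2 mul r3 <- r3,r5: IF@3 ID@4 stall=1 (RAW on I0.r3 (WB@5)) EX@6 MEM@7 WB@8
I3 add r4 <- r5,r5: IF@4 ID@6 stall=0 (-) EX@7 MEM@8 WB@9
I4 mul r3 <- r4,r3: IF@6 ID@7 stall=2 (RAW on I3.r4 (WB@9)) EX@10 MEM@11 WB@12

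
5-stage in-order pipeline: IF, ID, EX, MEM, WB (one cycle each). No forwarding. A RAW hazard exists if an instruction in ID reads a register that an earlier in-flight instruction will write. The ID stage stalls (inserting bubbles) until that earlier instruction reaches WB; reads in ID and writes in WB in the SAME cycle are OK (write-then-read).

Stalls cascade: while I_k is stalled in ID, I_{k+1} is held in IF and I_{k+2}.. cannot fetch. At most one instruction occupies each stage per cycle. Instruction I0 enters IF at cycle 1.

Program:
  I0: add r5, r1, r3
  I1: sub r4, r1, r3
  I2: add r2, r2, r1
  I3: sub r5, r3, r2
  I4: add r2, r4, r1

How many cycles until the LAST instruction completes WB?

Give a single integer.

Answer: 11

Derivation:
I0 add r5 <- r1,r3: IF@1 ID@2 stall=0 (-) EX@3 MEM@4 WB@5
I1 sub r4 <- r1,r3: IF@2 ID@3 stall=0 (-) EX@4 MEM@5 WB@6
I2 add r2 <- r2,r1: IF@3 ID@4 stall=0 (-) EX@5 MEM@6 WB@7
I3 sub r5 <- r3,r2: IF@4 ID@5 stall=2 (RAW on I2.r2 (WB@7)) EX@8 MEM@9 WB@10
I4 add r2 <- r4,r1: IF@5 ID@8 stall=0 (-) EX@9 MEM@10 WB@11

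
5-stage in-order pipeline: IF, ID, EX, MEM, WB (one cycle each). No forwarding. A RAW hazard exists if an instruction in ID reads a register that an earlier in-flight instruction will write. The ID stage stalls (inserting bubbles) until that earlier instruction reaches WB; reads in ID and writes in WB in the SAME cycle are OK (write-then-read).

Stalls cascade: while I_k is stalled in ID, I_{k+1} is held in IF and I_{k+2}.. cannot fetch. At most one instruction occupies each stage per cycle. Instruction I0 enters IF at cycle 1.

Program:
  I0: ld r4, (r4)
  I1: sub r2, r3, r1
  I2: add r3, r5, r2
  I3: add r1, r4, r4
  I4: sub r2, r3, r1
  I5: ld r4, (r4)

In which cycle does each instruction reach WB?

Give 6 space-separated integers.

I0 ld r4 <- r4: IF@1 ID@2 stall=0 (-) EX@3 MEM@4 WB@5
I1 sub r2 <- r3,r1: IF@2 ID@3 stall=0 (-) EX@4 MEM@5 WB@6
I2 add r3 <- r5,r2: IF@3 ID@4 stall=2 (RAW on I1.r2 (WB@6)) EX@7 MEM@8 WB@9
I3 add r1 <- r4,r4: IF@4 ID@7 stall=0 (-) EX@8 MEM@9 WB@10
I4 sub r2 <- r3,r1: IF@7 ID@8 stall=2 (RAW on I3.r1 (WB@10)) EX@11 MEM@12 WB@13
I5 ld r4 <- r4: IF@8 ID@11 stall=0 (-) EX@12 MEM@13 WB@14

Answer: 5 6 9 10 13 14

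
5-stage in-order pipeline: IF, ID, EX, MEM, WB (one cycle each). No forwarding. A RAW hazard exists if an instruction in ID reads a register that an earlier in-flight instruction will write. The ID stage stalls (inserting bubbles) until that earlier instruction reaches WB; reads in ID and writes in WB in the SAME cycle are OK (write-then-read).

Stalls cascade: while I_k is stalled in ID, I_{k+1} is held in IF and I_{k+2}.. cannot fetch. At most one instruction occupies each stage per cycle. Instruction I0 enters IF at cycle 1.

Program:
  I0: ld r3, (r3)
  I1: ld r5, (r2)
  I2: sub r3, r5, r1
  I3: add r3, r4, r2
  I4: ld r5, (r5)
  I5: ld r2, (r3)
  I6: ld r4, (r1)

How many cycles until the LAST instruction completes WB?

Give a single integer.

I0 ld r3 <- r3: IF@1 ID@2 stall=0 (-) EX@3 MEM@4 WB@5
I1 ld r5 <- r2: IF@2 ID@3 stall=0 (-) EX@4 MEM@5 WB@6
I2 sub r3 <- r5,r1: IF@3 ID@4 stall=2 (RAW on I1.r5 (WB@6)) EX@7 MEM@8 WB@9
I3 add r3 <- r4,r2: IF@4 ID@7 stall=0 (-) EX@8 MEM@9 WB@10
I4 ld r5 <- r5: IF@7 ID@8 stall=0 (-) EX@9 MEM@10 WB@11
I5 ld r2 <- r3: IF@8 ID@9 stall=1 (RAW on I3.r3 (WB@10)) EX@11 MEM@12 WB@13
I6 ld r4 <- r1: IF@9 ID@11 stall=0 (-) EX@12 MEM@13 WB@14

Answer: 14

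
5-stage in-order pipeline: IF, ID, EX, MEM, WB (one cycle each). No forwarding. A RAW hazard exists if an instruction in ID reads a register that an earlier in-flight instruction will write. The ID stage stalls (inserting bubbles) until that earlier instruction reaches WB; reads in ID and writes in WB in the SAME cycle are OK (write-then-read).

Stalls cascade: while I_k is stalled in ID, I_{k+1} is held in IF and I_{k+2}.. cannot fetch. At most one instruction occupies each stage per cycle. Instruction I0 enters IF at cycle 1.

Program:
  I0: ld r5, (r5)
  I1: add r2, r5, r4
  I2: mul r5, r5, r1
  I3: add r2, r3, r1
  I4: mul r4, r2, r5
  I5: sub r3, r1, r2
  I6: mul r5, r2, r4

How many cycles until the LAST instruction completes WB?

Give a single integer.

Answer: 16

Derivation:
I0 ld r5 <- r5: IF@1 ID@2 stall=0 (-) EX@3 MEM@4 WB@5
I1 add r2 <- r5,r4: IF@2 ID@3 stall=2 (RAW on I0.r5 (WB@5)) EX@6 MEM@7 WB@8
I2 mul r5 <- r5,r1: IF@3 ID@6 stall=0 (-) EX@7 MEM@8 WB@9
I3 add r2 <- r3,r1: IF@6 ID@7 stall=0 (-) EX@8 MEM@9 WB@10
I4 mul r4 <- r2,r5: IF@7 ID@8 stall=2 (RAW on I3.r2 (WB@10)) EX@11 MEM@12 WB@13
I5 sub r3 <- r1,r2: IF@8 ID@11 stall=0 (-) EX@12 MEM@13 WB@14
I6 mul r5 <- r2,r4: IF@11 ID@12 stall=1 (RAW on I4.r4 (WB@13)) EX@14 MEM@15 WB@16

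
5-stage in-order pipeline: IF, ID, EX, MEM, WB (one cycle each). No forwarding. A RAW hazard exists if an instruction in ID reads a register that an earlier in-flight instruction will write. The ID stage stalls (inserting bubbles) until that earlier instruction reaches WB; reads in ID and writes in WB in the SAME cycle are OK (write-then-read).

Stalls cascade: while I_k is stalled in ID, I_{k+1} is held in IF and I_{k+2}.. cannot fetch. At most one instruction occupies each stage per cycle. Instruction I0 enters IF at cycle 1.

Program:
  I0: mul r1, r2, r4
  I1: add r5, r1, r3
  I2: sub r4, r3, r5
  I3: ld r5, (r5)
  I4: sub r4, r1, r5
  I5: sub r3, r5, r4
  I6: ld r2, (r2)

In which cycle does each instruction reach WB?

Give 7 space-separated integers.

Answer: 5 8 11 12 15 18 19

Derivation:
I0 mul r1 <- r2,r4: IF@1 ID@2 stall=0 (-) EX@3 MEM@4 WB@5
I1 add r5 <- r1,r3: IF@2 ID@3 stall=2 (RAW on I0.r1 (WB@5)) EX@6 MEM@7 WB@8
I2 sub r4 <- r3,r5: IF@3 ID@6 stall=2 (RAW on I1.r5 (WB@8)) EX@9 MEM@10 WB@11
I3 ld r5 <- r5: IF@6 ID@9 stall=0 (-) EX@10 MEM@11 WB@12
I4 sub r4 <- r1,r5: IF@9 ID@10 stall=2 (RAW on I3.r5 (WB@12)) EX@13 MEM@14 WB@15
I5 sub r3 <- r5,r4: IF@10 ID@13 stall=2 (RAW on I4.r4 (WB@15)) EX@16 MEM@17 WB@18
I6 ld r2 <- r2: IF@13 ID@16 stall=0 (-) EX@17 MEM@18 WB@19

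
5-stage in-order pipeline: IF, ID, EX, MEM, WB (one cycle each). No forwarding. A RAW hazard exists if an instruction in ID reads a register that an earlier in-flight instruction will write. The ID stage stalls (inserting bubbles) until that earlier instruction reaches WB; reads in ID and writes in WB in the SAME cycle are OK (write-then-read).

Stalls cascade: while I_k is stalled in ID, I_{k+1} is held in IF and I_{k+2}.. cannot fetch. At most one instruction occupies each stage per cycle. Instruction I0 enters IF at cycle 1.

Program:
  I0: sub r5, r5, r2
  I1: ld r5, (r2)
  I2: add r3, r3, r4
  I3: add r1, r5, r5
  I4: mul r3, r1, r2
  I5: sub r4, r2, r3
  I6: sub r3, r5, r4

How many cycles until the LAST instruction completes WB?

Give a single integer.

I0 sub r5 <- r5,r2: IF@1 ID@2 stall=0 (-) EX@3 MEM@4 WB@5
I1 ld r5 <- r2: IF@2 ID@3 stall=0 (-) EX@4 MEM@5 WB@6
I2 add r3 <- r3,r4: IF@3 ID@4 stall=0 (-) EX@5 MEM@6 WB@7
I3 add r1 <- r5,r5: IF@4 ID@5 stall=1 (RAW on I1.r5 (WB@6)) EX@7 MEM@8 WB@9
I4 mul r3 <- r1,r2: IF@5 ID@7 stall=2 (RAW on I3.r1 (WB@9)) EX@10 MEM@11 WB@12
I5 sub r4 <- r2,r3: IF@7 ID@10 stall=2 (RAW on I4.r3 (WB@12)) EX@13 MEM@14 WB@15
I6 sub r3 <- r5,r4: IF@10 ID@13 stall=2 (RAW on I5.r4 (WB@15)) EX@16 MEM@17 WB@18

Answer: 18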